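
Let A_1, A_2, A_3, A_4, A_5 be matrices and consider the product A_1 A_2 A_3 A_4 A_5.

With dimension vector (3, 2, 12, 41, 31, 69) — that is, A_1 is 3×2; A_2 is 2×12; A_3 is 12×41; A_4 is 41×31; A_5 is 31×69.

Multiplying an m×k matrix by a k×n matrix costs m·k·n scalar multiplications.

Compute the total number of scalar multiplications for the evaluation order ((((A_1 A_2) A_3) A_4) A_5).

(A_1 A_2): 3×2 by 2×12 → 3×12, cost 3·2·12 = 72
((A_1 A_2) A_3): 3×12 by 12×41 → 3×41, cost 3·12·41 = 1476; cumulative 1548
(((A_1 A_2) A_3) A_4): 3×41 by 41×31 → 3×31, cost 3·41·31 = 3813; cumulative 5361
((((A_1 A_2) A_3) A_4) A_5): 3×31 by 31×69 → 3×69, cost 3·31·69 = 6417; cumulative 11778
Total: 11778 scalar multiplications.

11778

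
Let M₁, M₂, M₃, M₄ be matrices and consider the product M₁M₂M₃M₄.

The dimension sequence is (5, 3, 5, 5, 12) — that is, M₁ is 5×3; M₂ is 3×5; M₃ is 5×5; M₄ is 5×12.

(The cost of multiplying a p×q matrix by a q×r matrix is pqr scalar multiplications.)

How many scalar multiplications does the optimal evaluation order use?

Adjacent pairs: M₁M₂ = 5·3·5 = 75; M₂M₃ = 3·5·5 = 75; M₃M₄ = 5·5·12 = 300.
Length 3: M₁..M₃: k=1: 0+75+5·3·5=150; k=2: 75+0+5·5·5=200 → min 150 | M₂..M₄: k=2: 0+300+3·5·12=480; k=3: 75+0+3·5·12=255 → min 255.
Length 4: M₁..M₄: k=1: 0+255+5·3·12=435; k=2: 75+300+5·5·12=675; k=3: 150+0+5·5·12=450 → min 435.
Optimal order: (M₁((M₂M₃)M₄)) with cost 435.

435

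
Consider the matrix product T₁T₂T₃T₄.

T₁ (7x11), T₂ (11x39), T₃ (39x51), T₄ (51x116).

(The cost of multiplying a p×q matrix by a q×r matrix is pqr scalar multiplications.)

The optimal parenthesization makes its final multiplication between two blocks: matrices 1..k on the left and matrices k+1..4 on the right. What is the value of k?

Adjacent pairs: T₁T₂ = 7·11·39 = 3003; T₂T₃ = 11·39·51 = 21879; T₃T₄ = 39·51·116 = 230724.
Length 3: T₁..T₃: k=1: 0+21879+7·11·51=25806; k=2: 3003+0+7·39·51=16926 → min 16926 | T₂..T₄: k=2: 0+230724+11·39·116=280488; k=3: 21879+0+11·51·116=86955 → min 86955.
Top-level splits: k=1: (T₁..T₁)·(T₂..T₄) → 0+86955+7·11·116 = 95887; k=2: (T₁..T₂)·(T₃..T₄) → 3003+230724+7·39·116 = 265395; k=3: (T₁..T₃)·(T₄..T₄) → 16926+0+7·51·116 = 58338.
Best split is after T₃, i.e. k = 3.

3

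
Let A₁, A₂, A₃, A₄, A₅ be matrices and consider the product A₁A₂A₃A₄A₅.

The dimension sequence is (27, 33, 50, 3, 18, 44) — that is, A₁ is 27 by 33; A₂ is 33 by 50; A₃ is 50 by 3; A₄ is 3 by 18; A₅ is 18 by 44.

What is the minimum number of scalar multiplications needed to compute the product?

Adjacent pairs: A₁A₂ = 27·33·50 = 44550; A₂A₃ = 33·50·3 = 4950; A₃A₄ = 50·3·18 = 2700; A₄A₅ = 3·18·44 = 2376.
Length 3: A₁..A₃: k=1: 0+4950+27·33·3=7623; k=2: 44550+0+27·50·3=48600 → min 7623 | A₂..A₄: k=2: 0+2700+33·50·18=32400; k=3: 4950+0+33·3·18=6732 → min 6732 | A₃..A₅: k=3: 0+2376+50·3·44=8976; k=4: 2700+0+50·18·44=42300 → min 8976.
Length 4: A₁..A₄: k=1: 0+6732+27·33·18=22770; k=2: 44550+2700+27·50·18=71550; k=3: 7623+0+27·3·18=9081 → min 9081 | A₂..A₅: k=2: 0+8976+33·50·44=81576; k=3: 4950+2376+33·3·44=11682; k=4: 6732+0+33·18·44=32868 → min 11682.
Length 5: A₁..A₅: k=1: 0+11682+27·33·44=50886; k=2: 44550+8976+27·50·44=112926; k=3: 7623+2376+27·3·44=13563; k=4: 9081+0+27·18·44=30465 → min 13563.
Optimal order: ((A₁(A₂A₃))(A₄A₅)) with cost 13563.

13563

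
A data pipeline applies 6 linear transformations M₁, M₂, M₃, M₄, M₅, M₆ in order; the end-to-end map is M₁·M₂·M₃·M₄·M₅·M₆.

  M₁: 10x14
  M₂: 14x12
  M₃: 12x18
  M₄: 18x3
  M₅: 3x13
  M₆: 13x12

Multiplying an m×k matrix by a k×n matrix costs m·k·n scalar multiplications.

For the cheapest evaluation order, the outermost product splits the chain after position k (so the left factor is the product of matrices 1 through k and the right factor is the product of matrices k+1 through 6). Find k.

Adjacent pairs: M₁M₂ = 10·14·12 = 1680; M₂M₃ = 14·12·18 = 3024; M₃M₄ = 12·18·3 = 648; M₄M₅ = 18·3·13 = 702; M₅M₆ = 3·13·12 = 468.
Length 3: M₁..M₃: k=1: 0+3024+10·14·18=5544; k=2: 1680+0+10·12·18=3840 → min 3840 | M₂..M₄: k=2: 0+648+14·12·3=1152; k=3: 3024+0+14·18·3=3780 → min 1152 | M₃..M₅: k=3: 0+702+12·18·13=3510; k=4: 648+0+12·3·13=1116 → min 1116 | M₄..M₆: k=4: 0+468+18·3·12=1116; k=5: 702+0+18·13·12=3510 → min 1116.
Length 4: M₁..M₄: k=1: 0+1152+10·14·3=1572; k=2: 1680+648+10·12·3=2688; k=3: 3840+0+10·18·3=4380 → min 1572 | M₂..M₅: k=2: 0+1116+14·12·13=3300; k=3: 3024+702+14·18·13=7002; k=4: 1152+0+14·3·13=1698 → min 1698 | M₃..M₆: k=3: 0+1116+12·18·12=3708; k=4: 648+468+12·3·12=1548; k=5: 1116+0+12·13·12=2988 → min 1548.
Length 5: M₁..M₅: k=1: 0+1698+10·14·13=3518; k=2: 1680+1116+10·12·13=4356; k=3: 3840+702+10·18·13=6882; k=4: 1572+0+10·3·13=1962 → min 1962 | M₂..M₆: k=2: 0+1548+14·12·12=3564; k=3: 3024+1116+14·18·12=7164; k=4: 1152+468+14·3·12=2124; k=5: 1698+0+14·13·12=3882 → min 2124.
Top-level splits: k=1: (M₁..M₁)·(M₂..M₆) → 0+2124+10·14·12 = 3804; k=2: (M₁..M₂)·(M₃..M₆) → 1680+1548+10·12·12 = 4668; k=3: (M₁..M₃)·(M₄..M₆) → 3840+1116+10·18·12 = 7116; k=4: (M₁..M₄)·(M₅..M₆) → 1572+468+10·3·12 = 2400; k=5: (M₁..M₅)·(M₆..M₆) → 1962+0+10·13·12 = 3522.
Best split is after M₄, i.e. k = 4.

4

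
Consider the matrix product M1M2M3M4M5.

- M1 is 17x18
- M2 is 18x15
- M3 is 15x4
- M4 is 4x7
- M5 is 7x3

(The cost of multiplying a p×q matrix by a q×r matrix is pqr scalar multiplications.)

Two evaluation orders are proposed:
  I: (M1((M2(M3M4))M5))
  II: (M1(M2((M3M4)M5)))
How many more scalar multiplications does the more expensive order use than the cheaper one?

1143

Order I = (M1((M2(M3M4))M5)): (M3M4): 15×4 by 4×7 → 15×7, cost 15·4·7 = 420; (M2(M3M4)): 18×15 by 15×7 → 18×7, cost 18·15·7 = 1890; cumulative 2310; ((M2(M3M4))M5): 18×7 by 7×3 → 18×3, cost 18·7·3 = 378; cumulative 2688; (M1((M2(M3M4))M5)): 17×18 by 18×3 → 17×3, cost 17·18·3 = 918; cumulative 3606. Total 3606.
Order II = (M1(M2((M3M4)M5))): (M3M4): 15×4 by 4×7 → 15×7, cost 15·4·7 = 420; ((M3M4)M5): 15×7 by 7×3 → 15×3, cost 15·7·3 = 315; cumulative 735; (M2((M3M4)M5)): 18×15 by 15×3 → 18×3, cost 18·15·3 = 810; cumulative 1545; (M1(M2((M3M4)M5))): 17×18 by 18×3 → 17×3, cost 17·18·3 = 918; cumulative 2463. Total 2463.
Difference: |3606 − 2463| = 1143.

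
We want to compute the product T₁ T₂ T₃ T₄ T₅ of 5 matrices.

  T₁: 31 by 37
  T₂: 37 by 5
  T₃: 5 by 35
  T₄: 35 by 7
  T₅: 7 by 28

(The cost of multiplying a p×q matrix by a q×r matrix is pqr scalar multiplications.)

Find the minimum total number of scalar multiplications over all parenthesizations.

12280

Adjacent pairs: T₁T₂ = 31·37·5 = 5735; T₂T₃ = 37·5·35 = 6475; T₃T₄ = 5·35·7 = 1225; T₄T₅ = 35·7·28 = 6860.
Length 3: T₁..T₃: k=1: 0+6475+31·37·35=46620; k=2: 5735+0+31·5·35=11160 → min 11160 | T₂..T₄: k=2: 0+1225+37·5·7=2520; k=3: 6475+0+37·35·7=15540 → min 2520 | T₃..T₅: k=3: 0+6860+5·35·28=11760; k=4: 1225+0+5·7·28=2205 → min 2205.
Length 4: T₁..T₄: k=1: 0+2520+31·37·7=10549; k=2: 5735+1225+31·5·7=8045; k=3: 11160+0+31·35·7=18755 → min 8045 | T₂..T₅: k=2: 0+2205+37·5·28=7385; k=3: 6475+6860+37·35·28=49595; k=4: 2520+0+37·7·28=9772 → min 7385.
Length 5: T₁..T₅: k=1: 0+7385+31·37·28=39501; k=2: 5735+2205+31·5·28=12280; k=3: 11160+6860+31·35·28=48400; k=4: 8045+0+31·7·28=14121 → min 12280.
Optimal order: ((T₁ T₂) ((T₃ T₄) T₅)) with cost 12280.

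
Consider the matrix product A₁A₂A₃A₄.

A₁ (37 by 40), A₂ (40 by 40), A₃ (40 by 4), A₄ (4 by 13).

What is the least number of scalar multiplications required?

Adjacent pairs: A₁A₂ = 37·40·40 = 59200; A₂A₃ = 40·40·4 = 6400; A₃A₄ = 40·4·13 = 2080.
Length 3: A₁..A₃: k=1: 0+6400+37·40·4=12320; k=2: 59200+0+37·40·4=65120 → min 12320 | A₂..A₄: k=2: 0+2080+40·40·13=22880; k=3: 6400+0+40·4·13=8480 → min 8480.
Length 4: A₁..A₄: k=1: 0+8480+37·40·13=27720; k=2: 59200+2080+37·40·13=80520; k=3: 12320+0+37·4·13=14244 → min 14244.
Optimal order: ((A₁(A₂A₃))A₄) with cost 14244.

14244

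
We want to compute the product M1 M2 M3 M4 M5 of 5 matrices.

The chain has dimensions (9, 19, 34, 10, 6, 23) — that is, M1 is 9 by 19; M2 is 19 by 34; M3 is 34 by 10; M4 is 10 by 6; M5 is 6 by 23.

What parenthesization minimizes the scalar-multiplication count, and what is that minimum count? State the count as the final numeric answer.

Adjacent pairs: M1M2 = 9·19·34 = 5814; M2M3 = 19·34·10 = 6460; M3M4 = 34·10·6 = 2040; M4M5 = 10·6·23 = 1380.
Length 3: M1..M3: k=1: 0+6460+9·19·10=8170; k=2: 5814+0+9·34·10=8874 → min 8170 | M2..M4: k=2: 0+2040+19·34·6=5916; k=3: 6460+0+19·10·6=7600 → min 5916 | M3..M5: k=3: 0+1380+34·10·23=9200; k=4: 2040+0+34·6·23=6732 → min 6732.
Length 4: M1..M4: k=1: 0+5916+9·19·6=6942; k=2: 5814+2040+9·34·6=9690; k=3: 8170+0+9·10·6=8710 → min 6942 | M2..M5: k=2: 0+6732+19·34·23=21590; k=3: 6460+1380+19·10·23=12210; k=4: 5916+0+19·6·23=8538 → min 8538.
Length 5: M1..M5: k=1: 0+8538+9·19·23=12471; k=2: 5814+6732+9·34·23=19584; k=3: 8170+1380+9·10·23=11620; k=4: 6942+0+9·6·23=8184 → min 8184.
Optimal parenthesization: ((M1 (M2 (M3 M4))) M5) with cost 8184.

8184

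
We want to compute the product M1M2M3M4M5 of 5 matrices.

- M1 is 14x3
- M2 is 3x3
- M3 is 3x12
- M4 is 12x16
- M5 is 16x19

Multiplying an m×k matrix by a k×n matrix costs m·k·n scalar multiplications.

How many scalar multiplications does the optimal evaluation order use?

Adjacent pairs: M1M2 = 14·3·3 = 126; M2M3 = 3·3·12 = 108; M3M4 = 3·12·16 = 576; M4M5 = 12·16·19 = 3648.
Length 3: M1..M3: k=1: 0+108+14·3·12=612; k=2: 126+0+14·3·12=630 → min 612 | M2..M4: k=2: 0+576+3·3·16=720; k=3: 108+0+3·12·16=684 → min 684 | M3..M5: k=3: 0+3648+3·12·19=4332; k=4: 576+0+3·16·19=1488 → min 1488.
Length 4: M1..M4: k=1: 0+684+14·3·16=1356; k=2: 126+576+14·3·16=1374; k=3: 612+0+14·12·16=3300 → min 1356 | M2..M5: k=2: 0+1488+3·3·19=1659; k=3: 108+3648+3·12·19=4440; k=4: 684+0+3·16·19=1596 → min 1596.
Length 5: M1..M5: k=1: 0+1596+14·3·19=2394; k=2: 126+1488+14·3·19=2412; k=3: 612+3648+14·12·19=7452; k=4: 1356+0+14·16·19=5612 → min 2394.
Optimal order: (M1(((M2M3)M4)M5)) with cost 2394.

2394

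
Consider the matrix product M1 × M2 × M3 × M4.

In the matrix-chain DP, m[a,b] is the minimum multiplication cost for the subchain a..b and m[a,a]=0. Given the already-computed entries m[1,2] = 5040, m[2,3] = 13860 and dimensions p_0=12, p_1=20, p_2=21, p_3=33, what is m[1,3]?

13356

m[1,3] = min over k∈[1,2] of m[1,k]+m[k+1,3]+p_{0}·p_k·p_{3}.
k=1: 0 + 13860 + 12·20·33 = 21780; k=2: 5040 + 0 + 12·21·33 = 13356.
Minimum: 13356 at k=2.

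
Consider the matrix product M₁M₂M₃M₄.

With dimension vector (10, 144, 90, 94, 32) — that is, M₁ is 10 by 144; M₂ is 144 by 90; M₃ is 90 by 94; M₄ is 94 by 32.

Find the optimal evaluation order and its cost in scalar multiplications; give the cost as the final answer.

Adjacent pairs: M₁M₂ = 10·144·90 = 129600; M₂M₃ = 144·90·94 = 1218240; M₃M₄ = 90·94·32 = 270720.
Length 3: M₁..M₃: k=1: 0+1218240+10·144·94=1353600; k=2: 129600+0+10·90·94=214200 → min 214200 | M₂..M₄: k=2: 0+270720+144·90·32=685440; k=3: 1218240+0+144·94·32=1651392 → min 685440.
Length 4: M₁..M₄: k=1: 0+685440+10·144·32=731520; k=2: 129600+270720+10·90·32=429120; k=3: 214200+0+10·94·32=244280 → min 244280.
Optimal parenthesization: (((M₁M₂)M₃)M₄) with cost 244280.

244280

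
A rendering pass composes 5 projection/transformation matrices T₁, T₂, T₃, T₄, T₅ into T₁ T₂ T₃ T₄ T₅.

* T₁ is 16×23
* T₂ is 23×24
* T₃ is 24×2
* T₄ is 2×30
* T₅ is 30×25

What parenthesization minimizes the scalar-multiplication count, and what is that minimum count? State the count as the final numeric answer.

4140

Adjacent pairs: T₁T₂ = 16·23·24 = 8832; T₂T₃ = 23·24·2 = 1104; T₃T₄ = 24·2·30 = 1440; T₄T₅ = 2·30·25 = 1500.
Length 3: T₁..T₃: k=1: 0+1104+16·23·2=1840; k=2: 8832+0+16·24·2=9600 → min 1840 | T₂..T₄: k=2: 0+1440+23·24·30=18000; k=3: 1104+0+23·2·30=2484 → min 2484 | T₃..T₅: k=3: 0+1500+24·2·25=2700; k=4: 1440+0+24·30·25=19440 → min 2700.
Length 4: T₁..T₄: k=1: 0+2484+16·23·30=13524; k=2: 8832+1440+16·24·30=21792; k=3: 1840+0+16·2·30=2800 → min 2800 | T₂..T₅: k=2: 0+2700+23·24·25=16500; k=3: 1104+1500+23·2·25=3754; k=4: 2484+0+23·30·25=19734 → min 3754.
Length 5: T₁..T₅: k=1: 0+3754+16·23·25=12954; k=2: 8832+2700+16·24·25=21132; k=3: 1840+1500+16·2·25=4140; k=4: 2800+0+16·30·25=14800 → min 4140.
Optimal parenthesization: ((T₁ (T₂ T₃)) (T₄ T₅)) with cost 4140.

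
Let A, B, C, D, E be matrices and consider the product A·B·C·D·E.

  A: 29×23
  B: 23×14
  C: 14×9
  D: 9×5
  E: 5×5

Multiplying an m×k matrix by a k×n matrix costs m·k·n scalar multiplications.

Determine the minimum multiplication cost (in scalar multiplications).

5800

Adjacent pairs: AB = 29·23·14 = 9338; BC = 23·14·9 = 2898; CD = 14·9·5 = 630; DE = 9·5·5 = 225.
Length 3: A..C: k=1: 0+2898+29·23·9=8901; k=2: 9338+0+29·14·9=12992 → min 8901 | B..D: k=2: 0+630+23·14·5=2240; k=3: 2898+0+23·9·5=3933 → min 2240 | C..E: k=3: 0+225+14·9·5=855; k=4: 630+0+14·5·5=980 → min 855.
Length 4: A..D: k=1: 0+2240+29·23·5=5575; k=2: 9338+630+29·14·5=11998; k=3: 8901+0+29·9·5=10206 → min 5575 | B..E: k=2: 0+855+23·14·5=2465; k=3: 2898+225+23·9·5=4158; k=4: 2240+0+23·5·5=2815 → min 2465.
Length 5: A..E: k=1: 0+2465+29·23·5=5800; k=2: 9338+855+29·14·5=12223; k=3: 8901+225+29·9·5=10431; k=4: 5575+0+29·5·5=6300 → min 5800.
Optimal order: (A·(B·(C·(D·E)))) with cost 5800.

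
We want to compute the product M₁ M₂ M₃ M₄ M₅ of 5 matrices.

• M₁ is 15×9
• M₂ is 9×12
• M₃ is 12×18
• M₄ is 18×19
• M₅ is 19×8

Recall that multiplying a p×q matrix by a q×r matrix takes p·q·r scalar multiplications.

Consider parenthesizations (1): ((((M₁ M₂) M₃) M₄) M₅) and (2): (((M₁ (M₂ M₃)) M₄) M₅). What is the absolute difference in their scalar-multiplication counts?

Order (1) = ((((M₁ M₂) M₃) M₄) M₅): (M₁ M₂): 15×9 by 9×12 → 15×12, cost 15·9·12 = 1620; ((M₁ M₂) M₃): 15×12 by 12×18 → 15×18, cost 15·12·18 = 3240; cumulative 4860; (((M₁ M₂) M₃) M₄): 15×18 by 18×19 → 15×19, cost 15·18·19 = 5130; cumulative 9990; ((((M₁ M₂) M₃) M₄) M₅): 15×19 by 19×8 → 15×8, cost 15·19·8 = 2280; cumulative 12270. Total 12270.
Order (2) = (((M₁ (M₂ M₃)) M₄) M₅): (M₂ M₃): 9×12 by 12×18 → 9×18, cost 9·12·18 = 1944; (M₁ (M₂ M₃)): 15×9 by 9×18 → 15×18, cost 15·9·18 = 2430; cumulative 4374; ((M₁ (M₂ M₃)) M₄): 15×18 by 18×19 → 15×19, cost 15·18·19 = 5130; cumulative 9504; (((M₁ (M₂ M₃)) M₄) M₅): 15×19 by 19×8 → 15×8, cost 15·19·8 = 2280; cumulative 11784. Total 11784.
Difference: |12270 − 11784| = 486.

486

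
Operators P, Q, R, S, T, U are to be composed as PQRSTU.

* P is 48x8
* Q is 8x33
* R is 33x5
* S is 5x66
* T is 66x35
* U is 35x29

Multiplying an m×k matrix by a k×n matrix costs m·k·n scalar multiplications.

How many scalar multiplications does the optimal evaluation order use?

26825

Adjacent pairs: PQ = 48·8·33 = 12672; QR = 8·33·5 = 1320; RS = 33·5·66 = 10890; ST = 5·66·35 = 11550; TU = 66·35·29 = 66990.
Length 3: P..R: k=1: 0+1320+48·8·5=3240; k=2: 12672+0+48·33·5=20592 → min 3240 | Q..S: k=2: 0+10890+8·33·66=28314; k=3: 1320+0+8·5·66=3960 → min 3960 | R..T: k=3: 0+11550+33·5·35=17325; k=4: 10890+0+33·66·35=87120 → min 17325 | S..U: k=4: 0+66990+5·66·29=76560; k=5: 11550+0+5·35·29=16625 → min 16625.
Length 4: P..S: k=1: 0+3960+48·8·66=29304; k=2: 12672+10890+48·33·66=128106; k=3: 3240+0+48·5·66=19080 → min 19080 | Q..T: k=2: 0+17325+8·33·35=26565; k=3: 1320+11550+8·5·35=14270; k=4: 3960+0+8·66·35=22440 → min 14270 | R..U: k=3: 0+16625+33·5·29=21410; k=4: 10890+66990+33·66·29=141042; k=5: 17325+0+33·35·29=50820 → min 21410.
Length 5: P..T: k=1: 0+14270+48·8·35=27710; k=2: 12672+17325+48·33·35=85437; k=3: 3240+11550+48·5·35=23190; k=4: 19080+0+48·66·35=129960 → min 23190 | Q..U: k=2: 0+21410+8·33·29=29066; k=3: 1320+16625+8·5·29=19105; k=4: 3960+66990+8·66·29=86262; k=5: 14270+0+8·35·29=22390 → min 19105.
Length 6: P..U: k=1: 0+19105+48·8·29=30241; k=2: 12672+21410+48·33·29=80018; k=3: 3240+16625+48·5·29=26825; k=4: 19080+66990+48·66·29=177942; k=5: 23190+0+48·35·29=71910 → min 26825.
Optimal order: ((P(QR))((ST)U)) with cost 26825.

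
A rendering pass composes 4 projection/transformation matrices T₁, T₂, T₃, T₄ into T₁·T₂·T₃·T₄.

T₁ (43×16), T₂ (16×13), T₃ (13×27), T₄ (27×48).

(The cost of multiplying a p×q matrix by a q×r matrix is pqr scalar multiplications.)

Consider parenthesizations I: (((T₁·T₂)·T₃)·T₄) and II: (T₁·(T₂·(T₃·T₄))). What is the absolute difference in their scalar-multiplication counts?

19909

Order I = (((T₁·T₂)·T₃)·T₄): (T₁·T₂): 43×16 by 16×13 → 43×13, cost 43·16·13 = 8944; ((T₁·T₂)·T₃): 43×13 by 13×27 → 43×27, cost 43·13·27 = 15093; cumulative 24037; (((T₁·T₂)·T₃)·T₄): 43×27 by 27×48 → 43×48, cost 43·27·48 = 55728; cumulative 79765. Total 79765.
Order II = (T₁·(T₂·(T₃·T₄))): (T₃·T₄): 13×27 by 27×48 → 13×48, cost 13·27·48 = 16848; (T₂·(T₃·T₄)): 16×13 by 13×48 → 16×48, cost 16·13·48 = 9984; cumulative 26832; (T₁·(T₂·(T₃·T₄))): 43×16 by 16×48 → 43×48, cost 43·16·48 = 33024; cumulative 59856. Total 59856.
Difference: |79765 − 59856| = 19909.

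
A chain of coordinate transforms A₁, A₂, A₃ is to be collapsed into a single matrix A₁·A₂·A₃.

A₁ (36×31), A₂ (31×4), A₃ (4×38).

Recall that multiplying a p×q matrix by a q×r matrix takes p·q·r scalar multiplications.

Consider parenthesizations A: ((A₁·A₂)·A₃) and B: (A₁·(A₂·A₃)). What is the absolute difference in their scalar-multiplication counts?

Order A = ((A₁·A₂)·A₃): (A₁·A₂): 36×31 by 31×4 → 36×4, cost 36·31·4 = 4464; ((A₁·A₂)·A₃): 36×4 by 4×38 → 36×38, cost 36·4·38 = 5472; cumulative 9936. Total 9936.
Order B = (A₁·(A₂·A₃)): (A₂·A₃): 31×4 by 4×38 → 31×38, cost 31·4·38 = 4712; (A₁·(A₂·A₃)): 36×31 by 31×38 → 36×38, cost 36·31·38 = 42408; cumulative 47120. Total 47120.
Difference: |9936 − 47120| = 37184.

37184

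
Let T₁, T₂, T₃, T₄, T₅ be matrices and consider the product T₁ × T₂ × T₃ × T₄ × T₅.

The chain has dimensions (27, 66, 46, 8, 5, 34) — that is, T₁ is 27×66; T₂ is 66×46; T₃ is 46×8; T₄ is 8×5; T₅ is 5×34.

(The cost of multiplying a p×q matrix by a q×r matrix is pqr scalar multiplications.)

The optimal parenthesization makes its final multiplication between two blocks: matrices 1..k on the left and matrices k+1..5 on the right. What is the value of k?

4

Adjacent pairs: T₁T₂ = 27·66·46 = 81972; T₂T₃ = 66·46·8 = 24288; T₃T₄ = 46·8·5 = 1840; T₄T₅ = 8·5·34 = 1360.
Length 3: T₁..T₃: k=1: 0+24288+27·66·8=38544; k=2: 81972+0+27·46·8=91908 → min 38544 | T₂..T₄: k=2: 0+1840+66·46·5=17020; k=3: 24288+0+66·8·5=26928 → min 17020 | T₃..T₅: k=3: 0+1360+46·8·34=13872; k=4: 1840+0+46·5·34=9660 → min 9660.
Length 4: T₁..T₄: k=1: 0+17020+27·66·5=25930; k=2: 81972+1840+27·46·5=90022; k=3: 38544+0+27·8·5=39624 → min 25930 | T₂..T₅: k=2: 0+9660+66·46·34=112884; k=3: 24288+1360+66·8·34=43600; k=4: 17020+0+66·5·34=28240 → min 28240.
Top-level splits: k=1: (T₁..T₁)·(T₂..T₅) → 0+28240+27·66·34 = 88828; k=2: (T₁..T₂)·(T₃..T₅) → 81972+9660+27·46·34 = 133860; k=3: (T₁..T₃)·(T₄..T₅) → 38544+1360+27·8·34 = 47248; k=4: (T₁..T₄)·(T₅..T₅) → 25930+0+27·5·34 = 30520.
Best split is after T₄, i.e. k = 4.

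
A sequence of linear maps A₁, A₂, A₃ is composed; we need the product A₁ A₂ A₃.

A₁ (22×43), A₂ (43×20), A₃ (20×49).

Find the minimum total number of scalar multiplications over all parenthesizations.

40480

Order (A₁ (A₂ A₃)): (A₂ A₃): 43×20 by 20×49 → 43×49, cost 43·20·49 = 42140; (A₁ (A₂ A₃)): 22×43 by 43×49 → 22×49, cost 22·43·49 = 46354; cumulative 88494. Total 88494.
Order ((A₁ A₂) A₃): (A₁ A₂): 22×43 by 43×20 → 22×20, cost 22·43·20 = 18920; ((A₁ A₂) A₃): 22×20 by 20×49 → 22×49, cost 22·20·49 = 21560; cumulative 40480. Total 40480.
Minimum: 40480.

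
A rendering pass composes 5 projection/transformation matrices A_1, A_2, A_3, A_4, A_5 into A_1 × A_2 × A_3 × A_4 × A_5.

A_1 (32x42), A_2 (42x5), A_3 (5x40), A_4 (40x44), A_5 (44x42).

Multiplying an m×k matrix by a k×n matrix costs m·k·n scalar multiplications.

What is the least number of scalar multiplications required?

Adjacent pairs: A_1A_2 = 32·42·5 = 6720; A_2A_3 = 42·5·40 = 8400; A_3A_4 = 5·40·44 = 8800; A_4A_5 = 40·44·42 = 73920.
Length 3: A_1..A_3: k=1: 0+8400+32·42·40=62160; k=2: 6720+0+32·5·40=13120 → min 13120 | A_2..A_4: k=2: 0+8800+42·5·44=18040; k=3: 8400+0+42·40·44=82320 → min 18040 | A_3..A_5: k=3: 0+73920+5·40·42=82320; k=4: 8800+0+5·44·42=18040 → min 18040.
Length 4: A_1..A_4: k=1: 0+18040+32·42·44=77176; k=2: 6720+8800+32·5·44=22560; k=3: 13120+0+32·40·44=69440 → min 22560 | A_2..A_5: k=2: 0+18040+42·5·42=26860; k=3: 8400+73920+42·40·42=152880; k=4: 18040+0+42·44·42=95656 → min 26860.
Length 5: A_1..A_5: k=1: 0+26860+32·42·42=83308; k=2: 6720+18040+32·5·42=31480; k=3: 13120+73920+32·40·42=140800; k=4: 22560+0+32·44·42=81696 → min 31480.
Optimal order: ((A_1 × A_2) × ((A_3 × A_4) × A_5)) with cost 31480.

31480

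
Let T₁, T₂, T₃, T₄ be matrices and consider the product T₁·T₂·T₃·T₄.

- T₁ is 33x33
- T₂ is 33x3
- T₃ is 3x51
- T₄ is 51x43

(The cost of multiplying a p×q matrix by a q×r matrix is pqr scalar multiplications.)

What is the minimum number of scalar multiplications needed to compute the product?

Adjacent pairs: T₁T₂ = 33·33·3 = 3267; T₂T₃ = 33·3·51 = 5049; T₃T₄ = 3·51·43 = 6579.
Length 3: T₁..T₃: k=1: 0+5049+33·33·51=60588; k=2: 3267+0+33·3·51=8316 → min 8316 | T₂..T₄: k=2: 0+6579+33·3·43=10836; k=3: 5049+0+33·51·43=77418 → min 10836.
Length 4: T₁..T₄: k=1: 0+10836+33·33·43=57663; k=2: 3267+6579+33·3·43=14103; k=3: 8316+0+33·51·43=80685 → min 14103.
Optimal order: ((T₁·T₂)·(T₃·T₄)) with cost 14103.

14103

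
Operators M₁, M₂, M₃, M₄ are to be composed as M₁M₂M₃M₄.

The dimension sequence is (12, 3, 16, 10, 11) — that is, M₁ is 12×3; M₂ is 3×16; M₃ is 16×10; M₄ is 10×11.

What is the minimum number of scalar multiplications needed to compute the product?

Adjacent pairs: M₁M₂ = 12·3·16 = 576; M₂M₃ = 3·16·10 = 480; M₃M₄ = 16·10·11 = 1760.
Length 3: M₁..M₃: k=1: 0+480+12·3·10=840; k=2: 576+0+12·16·10=2496 → min 840 | M₂..M₄: k=2: 0+1760+3·16·11=2288; k=3: 480+0+3·10·11=810 → min 810.
Length 4: M₁..M₄: k=1: 0+810+12·3·11=1206; k=2: 576+1760+12·16·11=4448; k=3: 840+0+12·10·11=2160 → min 1206.
Optimal order: (M₁((M₂M₃)M₄)) with cost 1206.

1206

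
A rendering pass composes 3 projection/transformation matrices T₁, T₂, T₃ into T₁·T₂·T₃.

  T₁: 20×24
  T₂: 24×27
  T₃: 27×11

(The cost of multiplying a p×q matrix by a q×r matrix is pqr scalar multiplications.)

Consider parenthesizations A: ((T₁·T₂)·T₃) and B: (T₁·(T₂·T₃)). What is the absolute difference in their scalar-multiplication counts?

Order A = ((T₁·T₂)·T₃): (T₁·T₂): 20×24 by 24×27 → 20×27, cost 20·24·27 = 12960; ((T₁·T₂)·T₃): 20×27 by 27×11 → 20×11, cost 20·27·11 = 5940; cumulative 18900. Total 18900.
Order B = (T₁·(T₂·T₃)): (T₂·T₃): 24×27 by 27×11 → 24×11, cost 24·27·11 = 7128; (T₁·(T₂·T₃)): 20×24 by 24×11 → 20×11, cost 20·24·11 = 5280; cumulative 12408. Total 12408.
Difference: |18900 − 12408| = 6492.

6492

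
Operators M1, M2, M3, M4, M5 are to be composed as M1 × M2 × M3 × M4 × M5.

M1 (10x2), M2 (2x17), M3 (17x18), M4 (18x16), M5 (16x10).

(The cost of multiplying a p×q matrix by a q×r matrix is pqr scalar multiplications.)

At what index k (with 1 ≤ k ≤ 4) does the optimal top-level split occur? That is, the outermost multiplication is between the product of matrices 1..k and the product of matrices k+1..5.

1

Adjacent pairs: M1M2 = 10·2·17 = 340; M2M3 = 2·17·18 = 612; M3M4 = 17·18·16 = 4896; M4M5 = 18·16·10 = 2880.
Length 3: M1..M3: k=1: 0+612+10·2·18=972; k=2: 340+0+10·17·18=3400 → min 972 | M2..M4: k=2: 0+4896+2·17·16=5440; k=3: 612+0+2·18·16=1188 → min 1188 | M3..M5: k=3: 0+2880+17·18·10=5940; k=4: 4896+0+17·16·10=7616 → min 5940.
Length 4: M1..M4: k=1: 0+1188+10·2·16=1508; k=2: 340+4896+10·17·16=7956; k=3: 972+0+10·18·16=3852 → min 1508 | M2..M5: k=2: 0+5940+2·17·10=6280; k=3: 612+2880+2·18·10=3852; k=4: 1188+0+2·16·10=1508 → min 1508.
Top-level splits: k=1: (M1..M1)·(M2..M5) → 0+1508+10·2·10 = 1708; k=2: (M1..M2)·(M3..M5) → 340+5940+10·17·10 = 7980; k=3: (M1..M3)·(M4..M5) → 972+2880+10·18·10 = 5652; k=4: (M1..M4)·(M5..M5) → 1508+0+10·16·10 = 3108.
Best split is after M1, i.e. k = 1.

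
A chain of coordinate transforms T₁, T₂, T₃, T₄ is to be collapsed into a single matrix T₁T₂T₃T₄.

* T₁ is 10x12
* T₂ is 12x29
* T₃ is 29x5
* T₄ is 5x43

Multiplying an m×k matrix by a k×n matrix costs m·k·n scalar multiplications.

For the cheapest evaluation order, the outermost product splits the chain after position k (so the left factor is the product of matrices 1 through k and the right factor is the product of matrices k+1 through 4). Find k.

Adjacent pairs: T₁T₂ = 10·12·29 = 3480; T₂T₃ = 12·29·5 = 1740; T₃T₄ = 29·5·43 = 6235.
Length 3: T₁..T₃: k=1: 0+1740+10·12·5=2340; k=2: 3480+0+10·29·5=4930 → min 2340 | T₂..T₄: k=2: 0+6235+12·29·43=21199; k=3: 1740+0+12·5·43=4320 → min 4320.
Top-level splits: k=1: (T₁..T₁)·(T₂..T₄) → 0+4320+10·12·43 = 9480; k=2: (T₁..T₂)·(T₃..T₄) → 3480+6235+10·29·43 = 22185; k=3: (T₁..T₃)·(T₄..T₄) → 2340+0+10·5·43 = 4490.
Best split is after T₃, i.e. k = 3.

3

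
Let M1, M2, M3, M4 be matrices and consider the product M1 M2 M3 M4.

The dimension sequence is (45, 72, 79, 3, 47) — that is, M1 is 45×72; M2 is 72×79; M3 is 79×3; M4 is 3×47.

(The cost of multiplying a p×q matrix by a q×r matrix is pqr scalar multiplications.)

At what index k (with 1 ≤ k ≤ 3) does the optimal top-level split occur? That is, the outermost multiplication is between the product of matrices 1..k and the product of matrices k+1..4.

Adjacent pairs: M1M2 = 45·72·79 = 255960; M2M3 = 72·79·3 = 17064; M3M4 = 79·3·47 = 11139.
Length 3: M1..M3: k=1: 0+17064+45·72·3=26784; k=2: 255960+0+45·79·3=266625 → min 26784 | M2..M4: k=2: 0+11139+72·79·47=278475; k=3: 17064+0+72·3·47=27216 → min 27216.
Top-level splits: k=1: (M1..M1)·(M2..M4) → 0+27216+45·72·47 = 179496; k=2: (M1..M2)·(M3..M4) → 255960+11139+45·79·47 = 434184; k=3: (M1..M3)·(M4..M4) → 26784+0+45·3·47 = 33129.
Best split is after M3, i.e. k = 3.

3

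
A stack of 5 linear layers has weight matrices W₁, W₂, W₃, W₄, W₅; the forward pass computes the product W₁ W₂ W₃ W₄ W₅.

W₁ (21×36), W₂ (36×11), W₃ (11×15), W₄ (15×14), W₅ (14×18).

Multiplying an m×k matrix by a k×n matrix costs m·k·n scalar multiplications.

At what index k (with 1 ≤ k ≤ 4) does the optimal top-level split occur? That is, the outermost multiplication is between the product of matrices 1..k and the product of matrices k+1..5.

Adjacent pairs: W₁W₂ = 21·36·11 = 8316; W₂W₃ = 36·11·15 = 5940; W₃W₄ = 11·15·14 = 2310; W₄W₅ = 15·14·18 = 3780.
Length 3: W₁..W₃: k=1: 0+5940+21·36·15=17280; k=2: 8316+0+21·11·15=11781 → min 11781 | W₂..W₄: k=2: 0+2310+36·11·14=7854; k=3: 5940+0+36·15·14=13500 → min 7854 | W₃..W₅: k=3: 0+3780+11·15·18=6750; k=4: 2310+0+11·14·18=5082 → min 5082.
Length 4: W₁..W₄: k=1: 0+7854+21·36·14=18438; k=2: 8316+2310+21·11·14=13860; k=3: 11781+0+21·15·14=16191 → min 13860 | W₂..W₅: k=2: 0+5082+36·11·18=12210; k=3: 5940+3780+36·15·18=19440; k=4: 7854+0+36·14·18=16926 → min 12210.
Top-level splits: k=1: (W₁..W₁)·(W₂..W₅) → 0+12210+21·36·18 = 25818; k=2: (W₁..W₂)·(W₃..W₅) → 8316+5082+21·11·18 = 17556; k=3: (W₁..W₃)·(W₄..W₅) → 11781+3780+21·15·18 = 21231; k=4: (W₁..W₄)·(W₅..W₅) → 13860+0+21·14·18 = 19152.
Best split is after W₂, i.e. k = 2.

2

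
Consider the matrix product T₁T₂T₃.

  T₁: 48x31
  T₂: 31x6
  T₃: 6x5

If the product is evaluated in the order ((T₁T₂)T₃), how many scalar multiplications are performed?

(T₁T₂): 48×31 by 31×6 → 48×6, cost 48·31·6 = 8928
((T₁T₂)T₃): 48×6 by 6×5 → 48×5, cost 48·6·5 = 1440; cumulative 10368
Total: 10368 scalar multiplications.

10368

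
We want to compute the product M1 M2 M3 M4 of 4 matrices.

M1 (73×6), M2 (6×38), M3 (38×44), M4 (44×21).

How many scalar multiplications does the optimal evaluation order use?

Adjacent pairs: M1M2 = 73·6·38 = 16644; M2M3 = 6·38·44 = 10032; M3M4 = 38·44·21 = 35112.
Length 3: M1..M3: k=1: 0+10032+73·6·44=29304; k=2: 16644+0+73·38·44=138700 → min 29304 | M2..M4: k=2: 0+35112+6·38·21=39900; k=3: 10032+0+6·44·21=15576 → min 15576.
Length 4: M1..M4: k=1: 0+15576+73·6·21=24774; k=2: 16644+35112+73·38·21=110010; k=3: 29304+0+73·44·21=96756 → min 24774.
Optimal order: (M1 ((M2 M3) M4)) with cost 24774.

24774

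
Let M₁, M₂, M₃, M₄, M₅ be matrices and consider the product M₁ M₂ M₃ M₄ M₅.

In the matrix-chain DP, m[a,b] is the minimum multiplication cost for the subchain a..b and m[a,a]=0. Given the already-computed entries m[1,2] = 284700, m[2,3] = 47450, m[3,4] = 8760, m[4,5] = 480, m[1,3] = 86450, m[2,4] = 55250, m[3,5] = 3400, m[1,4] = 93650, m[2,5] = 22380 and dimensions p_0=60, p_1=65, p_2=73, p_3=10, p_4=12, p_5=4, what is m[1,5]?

m[1,5] = min over k∈[1,4] of m[1,k]+m[k+1,5]+p_{0}·p_k·p_{5}.
k=1: 0 + 22380 + 60·65·4 = 37980; k=2: 284700 + 3400 + 60·73·4 = 305620; k=3: 86450 + 480 + 60·10·4 = 89330; k=4: 93650 + 0 + 60·12·4 = 96530.
Minimum: 37980 at k=1.

37980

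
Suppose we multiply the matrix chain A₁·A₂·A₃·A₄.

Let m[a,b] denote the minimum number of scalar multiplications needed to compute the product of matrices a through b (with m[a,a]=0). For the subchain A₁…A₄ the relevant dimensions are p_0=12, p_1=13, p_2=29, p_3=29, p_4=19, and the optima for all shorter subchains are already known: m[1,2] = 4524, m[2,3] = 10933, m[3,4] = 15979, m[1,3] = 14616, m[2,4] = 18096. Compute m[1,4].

m[1,4] = min over k∈[1,3] of m[1,k]+m[k+1,4]+p_{0}·p_k·p_{4}.
k=1: 0 + 18096 + 12·13·19 = 21060; k=2: 4524 + 15979 + 12·29·19 = 27115; k=3: 14616 + 0 + 12·29·19 = 21228.
Minimum: 21060 at k=1.

21060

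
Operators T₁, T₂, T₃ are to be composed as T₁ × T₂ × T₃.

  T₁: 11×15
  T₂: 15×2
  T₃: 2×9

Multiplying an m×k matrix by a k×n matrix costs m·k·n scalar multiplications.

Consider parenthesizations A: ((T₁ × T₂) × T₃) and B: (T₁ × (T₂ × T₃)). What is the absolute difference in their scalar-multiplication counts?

Order A = ((T₁ × T₂) × T₃): (T₁ × T₂): 11×15 by 15×2 → 11×2, cost 11·15·2 = 330; ((T₁ × T₂) × T₃): 11×2 by 2×9 → 11×9, cost 11·2·9 = 198; cumulative 528. Total 528.
Order B = (T₁ × (T₂ × T₃)): (T₂ × T₃): 15×2 by 2×9 → 15×9, cost 15·2·9 = 270; (T₁ × (T₂ × T₃)): 11×15 by 15×9 → 11×9, cost 11·15·9 = 1485; cumulative 1755. Total 1755.
Difference: |528 − 1755| = 1227.

1227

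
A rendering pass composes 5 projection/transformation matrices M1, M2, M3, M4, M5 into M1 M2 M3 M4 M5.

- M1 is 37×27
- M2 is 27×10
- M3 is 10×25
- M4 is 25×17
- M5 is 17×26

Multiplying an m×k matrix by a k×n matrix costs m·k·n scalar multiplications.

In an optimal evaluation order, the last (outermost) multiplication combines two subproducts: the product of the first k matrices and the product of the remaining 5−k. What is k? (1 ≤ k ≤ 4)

Adjacent pairs: M1M2 = 37·27·10 = 9990; M2M3 = 27·10·25 = 6750; M3M4 = 10·25·17 = 4250; M4M5 = 25·17·26 = 11050.
Length 3: M1..M3: k=1: 0+6750+37·27·25=31725; k=2: 9990+0+37·10·25=19240 → min 19240 | M2..M4: k=2: 0+4250+27·10·17=8840; k=3: 6750+0+27·25·17=18225 → min 8840 | M3..M5: k=3: 0+11050+10·25·26=17550; k=4: 4250+0+10·17·26=8670 → min 8670.
Length 4: M1..M4: k=1: 0+8840+37·27·17=25823; k=2: 9990+4250+37·10·17=20530; k=3: 19240+0+37·25·17=34965 → min 20530 | M2..M5: k=2: 0+8670+27·10·26=15690; k=3: 6750+11050+27·25·26=35350; k=4: 8840+0+27·17·26=20774 → min 15690.
Top-level splits: k=1: (M1..M1)·(M2..M5) → 0+15690+37·27·26 = 41664; k=2: (M1..M2)·(M3..M5) → 9990+8670+37·10·26 = 28280; k=3: (M1..M3)·(M4..M5) → 19240+11050+37·25·26 = 54340; k=4: (M1..M4)·(M5..M5) → 20530+0+37·17·26 = 36884.
Best split is after M2, i.e. k = 2.

2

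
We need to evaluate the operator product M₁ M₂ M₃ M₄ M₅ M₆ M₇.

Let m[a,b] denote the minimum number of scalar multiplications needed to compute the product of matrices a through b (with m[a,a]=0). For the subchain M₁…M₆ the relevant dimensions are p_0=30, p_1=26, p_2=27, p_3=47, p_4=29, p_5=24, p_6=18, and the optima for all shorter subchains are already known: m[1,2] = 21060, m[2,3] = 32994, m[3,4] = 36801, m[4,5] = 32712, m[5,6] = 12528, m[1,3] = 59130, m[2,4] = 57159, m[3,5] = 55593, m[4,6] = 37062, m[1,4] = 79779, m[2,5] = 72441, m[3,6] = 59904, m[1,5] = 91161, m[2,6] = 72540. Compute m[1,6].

m[1,6] = min over k∈[1,5] of m[1,k]+m[k+1,6]+p_{0}·p_k·p_{6}.
k=1: 0 + 72540 + 30·26·18 = 86580; k=2: 21060 + 59904 + 30·27·18 = 95544; k=3: 59130 + 37062 + 30·47·18 = 121572; k=4: 79779 + 12528 + 30·29·18 = 107967; k=5: 91161 + 0 + 30·24·18 = 104121.
Minimum: 86580 at k=1.

86580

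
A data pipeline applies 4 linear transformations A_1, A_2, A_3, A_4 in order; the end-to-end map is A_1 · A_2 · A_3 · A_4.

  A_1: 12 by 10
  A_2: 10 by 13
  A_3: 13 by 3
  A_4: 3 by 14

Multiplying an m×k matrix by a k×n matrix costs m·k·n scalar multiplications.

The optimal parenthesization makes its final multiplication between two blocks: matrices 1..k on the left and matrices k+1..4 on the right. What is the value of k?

3

Adjacent pairs: A_1A_2 = 12·10·13 = 1560; A_2A_3 = 10·13·3 = 390; A_3A_4 = 13·3·14 = 546.
Length 3: A_1..A_3: k=1: 0+390+12·10·3=750; k=2: 1560+0+12·13·3=2028 → min 750 | A_2..A_4: k=2: 0+546+10·13·14=2366; k=3: 390+0+10·3·14=810 → min 810.
Top-level splits: k=1: (A_1..A_1)·(A_2..A_4) → 0+810+12·10·14 = 2490; k=2: (A_1..A_2)·(A_3..A_4) → 1560+546+12·13·14 = 4290; k=3: (A_1..A_3)·(A_4..A_4) → 750+0+12·3·14 = 1254.
Best split is after A_3, i.e. k = 3.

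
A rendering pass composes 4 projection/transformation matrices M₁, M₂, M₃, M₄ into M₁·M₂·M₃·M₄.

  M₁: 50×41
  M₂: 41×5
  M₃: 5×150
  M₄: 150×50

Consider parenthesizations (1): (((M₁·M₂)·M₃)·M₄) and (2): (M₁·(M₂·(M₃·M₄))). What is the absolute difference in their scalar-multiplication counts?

Order (1) = (((M₁·M₂)·M₃)·M₄): (M₁·M₂): 50×41 by 41×5 → 50×5, cost 50·41·5 = 10250; ((M₁·M₂)·M₃): 50×5 by 5×150 → 50×150, cost 50·5·150 = 37500; cumulative 47750; (((M₁·M₂)·M₃)·M₄): 50×150 by 150×50 → 50×50, cost 50·150·50 = 375000; cumulative 422750. Total 422750.
Order (2) = (M₁·(M₂·(M₃·M₄))): (M₃·M₄): 5×150 by 150×50 → 5×50, cost 5·150·50 = 37500; (M₂·(M₃·M₄)): 41×5 by 5×50 → 41×50, cost 41·5·50 = 10250; cumulative 47750; (M₁·(M₂·(M₃·M₄))): 50×41 by 41×50 → 50×50, cost 50·41·50 = 102500; cumulative 150250. Total 150250.
Difference: |422750 − 150250| = 272500.

272500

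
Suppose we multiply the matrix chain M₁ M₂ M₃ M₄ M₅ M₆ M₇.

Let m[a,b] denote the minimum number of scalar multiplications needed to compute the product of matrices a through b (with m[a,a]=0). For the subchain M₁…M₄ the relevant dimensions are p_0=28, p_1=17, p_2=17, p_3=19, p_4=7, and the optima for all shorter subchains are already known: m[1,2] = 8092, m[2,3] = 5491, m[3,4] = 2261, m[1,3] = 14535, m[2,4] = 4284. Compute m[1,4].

7616

m[1,4] = min over k∈[1,3] of m[1,k]+m[k+1,4]+p_{0}·p_k·p_{4}.
k=1: 0 + 4284 + 28·17·7 = 7616; k=2: 8092 + 2261 + 28·17·7 = 13685; k=3: 14535 + 0 + 28·19·7 = 18259.
Minimum: 7616 at k=1.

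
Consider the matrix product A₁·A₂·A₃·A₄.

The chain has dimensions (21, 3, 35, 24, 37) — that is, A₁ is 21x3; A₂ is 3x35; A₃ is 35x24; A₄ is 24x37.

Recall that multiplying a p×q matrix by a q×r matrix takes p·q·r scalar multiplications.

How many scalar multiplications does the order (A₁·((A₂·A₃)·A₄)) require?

(A₂·A₃): 3×35 by 35×24 → 3×24, cost 3·35·24 = 2520
((A₂·A₃)·A₄): 3×24 by 24×37 → 3×37, cost 3·24·37 = 2664; cumulative 5184
(A₁·((A₂·A₃)·A₄)): 21×3 by 3×37 → 21×37, cost 21·3·37 = 2331; cumulative 7515
Total: 7515 scalar multiplications.

7515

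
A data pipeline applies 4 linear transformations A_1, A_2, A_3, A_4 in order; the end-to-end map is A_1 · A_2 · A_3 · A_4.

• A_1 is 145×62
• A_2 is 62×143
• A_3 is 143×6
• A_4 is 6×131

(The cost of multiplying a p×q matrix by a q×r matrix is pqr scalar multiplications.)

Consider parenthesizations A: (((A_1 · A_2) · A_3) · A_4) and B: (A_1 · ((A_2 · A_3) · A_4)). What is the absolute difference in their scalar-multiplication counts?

244332

Order A = (((A_1 · A_2) · A_3) · A_4): (A_1 · A_2): 145×62 by 62×143 → 145×143, cost 145·62·143 = 1285570; ((A_1 · A_2) · A_3): 145×143 by 143×6 → 145×6, cost 145·143·6 = 124410; cumulative 1409980; (((A_1 · A_2) · A_3) · A_4): 145×6 by 6×131 → 145×131, cost 145·6·131 = 113970; cumulative 1523950. Total 1523950.
Order B = (A_1 · ((A_2 · A_3) · A_4)): (A_2 · A_3): 62×143 by 143×6 → 62×6, cost 62·143·6 = 53196; ((A_2 · A_3) · A_4): 62×6 by 6×131 → 62×131, cost 62·6·131 = 48732; cumulative 101928; (A_1 · ((A_2 · A_3) · A_4)): 145×62 by 62×131 → 145×131, cost 145·62·131 = 1177690; cumulative 1279618. Total 1279618.
Difference: |1523950 − 1279618| = 244332.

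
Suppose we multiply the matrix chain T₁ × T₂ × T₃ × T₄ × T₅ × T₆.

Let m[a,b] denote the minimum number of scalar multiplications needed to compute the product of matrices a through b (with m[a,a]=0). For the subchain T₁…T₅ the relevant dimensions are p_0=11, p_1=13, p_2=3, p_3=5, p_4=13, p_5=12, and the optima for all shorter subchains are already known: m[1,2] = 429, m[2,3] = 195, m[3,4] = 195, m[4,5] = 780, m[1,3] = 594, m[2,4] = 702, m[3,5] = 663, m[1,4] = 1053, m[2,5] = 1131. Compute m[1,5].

m[1,5] = min over k∈[1,4] of m[1,k]+m[k+1,5]+p_{0}·p_k·p_{5}.
k=1: 0 + 1131 + 11·13·12 = 2847; k=2: 429 + 663 + 11·3·12 = 1488; k=3: 594 + 780 + 11·5·12 = 2034; k=4: 1053 + 0 + 11·13·12 = 2769.
Minimum: 1488 at k=2.

1488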